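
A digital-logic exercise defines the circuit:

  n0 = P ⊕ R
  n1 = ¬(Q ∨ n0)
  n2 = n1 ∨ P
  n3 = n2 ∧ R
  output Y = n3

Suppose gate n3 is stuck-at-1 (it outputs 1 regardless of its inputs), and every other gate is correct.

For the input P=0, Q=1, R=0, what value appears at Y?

Propagate with n3 forced: n0=0, n1=0, n2=0, n3=1 [stuck-at-1].
So Y = 1. (Without the fault it would be 0.)

1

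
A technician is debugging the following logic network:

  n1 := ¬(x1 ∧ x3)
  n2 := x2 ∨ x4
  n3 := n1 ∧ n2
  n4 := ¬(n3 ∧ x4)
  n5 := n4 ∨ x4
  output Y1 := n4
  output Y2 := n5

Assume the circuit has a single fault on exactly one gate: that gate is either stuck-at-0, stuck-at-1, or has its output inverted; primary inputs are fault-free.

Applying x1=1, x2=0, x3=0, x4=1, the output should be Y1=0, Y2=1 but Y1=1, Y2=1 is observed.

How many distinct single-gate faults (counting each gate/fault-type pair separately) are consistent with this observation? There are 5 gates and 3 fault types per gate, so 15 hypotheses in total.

8

Fault-free: n1=1, n2=1, n3=1, n4=0, n5=1 → Y1=0, Y2=1. Observed Y1=1, Y2=1.
  n1: stuck-at-0, inverted output ✓; others ✗
  n2: stuck-at-0, inverted output ✓; others ✗
  n3: stuck-at-0, inverted output ✓; others ✗
  n4: stuck-at-1, inverted output ✓; others ✗
  n5: none of the 3 fault types match ✗
Consistent faults: {n1 stuck-at-0, n1 inverted output, n2 stuck-at-0, n2 inverted output, n3 stuck-at-0, n3 inverted output, n4 stuck-at-1, n4 inverted output} — 8 in all.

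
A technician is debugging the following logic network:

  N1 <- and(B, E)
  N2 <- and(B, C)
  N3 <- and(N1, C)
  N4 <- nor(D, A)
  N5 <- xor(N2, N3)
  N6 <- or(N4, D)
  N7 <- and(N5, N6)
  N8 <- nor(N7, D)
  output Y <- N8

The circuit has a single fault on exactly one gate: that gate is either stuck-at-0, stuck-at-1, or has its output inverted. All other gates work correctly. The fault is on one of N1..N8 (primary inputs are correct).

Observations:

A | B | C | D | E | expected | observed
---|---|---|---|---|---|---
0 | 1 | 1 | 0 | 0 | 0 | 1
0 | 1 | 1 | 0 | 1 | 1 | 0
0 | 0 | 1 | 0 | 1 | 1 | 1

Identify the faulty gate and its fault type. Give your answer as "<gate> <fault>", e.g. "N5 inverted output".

Fault-free values for test 1 (A=0, B=1, C=1, D=0, E=0): N1=0, N2=1, N3=0, N4=1, N5=1, N6=1, N7=1, N8=0, giving Y=0. Observed 1.
Test 1: faults giving observed 1 are {N1 stuck-at-1, N1 inverted output, N2 stuck-at-0, N2 inverted output, N3 stuck-at-1, N3 inverted output, N4 stuck-at-0, N4 inverted output, N5 stuck-at-0, N5 inverted output, N6 stuck-at-0, N6 inverted output, N7 stuck-at-0, N7 inverted output, N8 stuck-at-1, N8 inverted output}.
Test 2 (A=0, B=1, C=1, D=0, E=1): fault-free N1=1, N2=1, N3=1, N4=1, N5=0, N6=1, N7=0, N8=1 → 1; observed 0. Eliminates N1 stuck-at-1, N3 stuck-at-1, N4 stuck-at-0, N4 inverted output, N5 stuck-at-0, N6 stuck-at-0, N6 inverted output, N7 stuck-at-0, N8 stuck-at-1.
Test 3 (A=0, B=0, C=1, D=0, E=1): fault-free N1=0, N2=0, N3=0, N4=1, N5=0, N6=1, N7=0, N8=1 → 1; observed 1. Eliminates N1 inverted output, N2 inverted output, N3 inverted output, N5 inverted output, N7 inverted output, N8 inverted output.
Only N2 stuck-at-0 is consistent with every test.

N2 stuck-at-0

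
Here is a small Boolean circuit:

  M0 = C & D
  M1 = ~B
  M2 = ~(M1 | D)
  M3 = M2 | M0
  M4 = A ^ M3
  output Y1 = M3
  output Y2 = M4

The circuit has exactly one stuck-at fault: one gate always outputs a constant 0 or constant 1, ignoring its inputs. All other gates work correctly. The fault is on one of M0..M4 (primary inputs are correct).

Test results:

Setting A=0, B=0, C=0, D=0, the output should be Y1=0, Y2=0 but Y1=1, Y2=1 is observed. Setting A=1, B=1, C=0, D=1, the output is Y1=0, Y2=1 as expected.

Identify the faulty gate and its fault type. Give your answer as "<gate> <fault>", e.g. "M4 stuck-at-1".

M1 stuck-at-0

Fault-free values for test 1 (A=0, B=0, C=0, D=0): M0=0, M1=1, M2=0, M3=0, M4=0, giving Y1=0, Y2=0. Observed Y1=1, Y2=1.
Test 1: faults giving observed Y1=1, Y2=1 are {M0 stuck-at-1, M1 stuck-at-0, M2 stuck-at-1, M3 stuck-at-1}.
Test 2 (A=1, B=1, C=0, D=1): fault-free M0=0, M1=0, M2=0, M3=0, M4=1 → Y1=0, Y2=1; observed Y1=0, Y2=1. Eliminates M0 stuck-at-1, M2 stuck-at-1, M3 stuck-at-1.
Only M1 stuck-at-0 is consistent with every test.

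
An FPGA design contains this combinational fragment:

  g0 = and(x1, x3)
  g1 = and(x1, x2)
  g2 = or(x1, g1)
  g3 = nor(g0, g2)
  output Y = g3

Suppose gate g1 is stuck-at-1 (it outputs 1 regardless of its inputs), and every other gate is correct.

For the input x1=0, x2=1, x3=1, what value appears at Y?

Propagate with g1 forced: g0=0, g1=1 [stuck-at-1], g2=1, g3=0.
So Y = 0. (Without the fault it would be 1.)

0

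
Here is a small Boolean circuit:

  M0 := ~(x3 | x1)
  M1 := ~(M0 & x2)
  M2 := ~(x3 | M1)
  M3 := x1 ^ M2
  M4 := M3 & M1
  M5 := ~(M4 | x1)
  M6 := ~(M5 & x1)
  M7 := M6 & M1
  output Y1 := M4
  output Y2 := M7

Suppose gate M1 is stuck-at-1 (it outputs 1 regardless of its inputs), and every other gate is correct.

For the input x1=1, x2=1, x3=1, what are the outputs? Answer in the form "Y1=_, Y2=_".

Y1=1, Y2=1

Propagate with M1 forced: M0=0, M1=1 [stuck-at-1], M2=0, M3=1, M4=1, M5=0, M6=1, M7=1.
So the outputs are Y1=1, Y2=1. (Same as the fault-free value — the fault is masked on this input.)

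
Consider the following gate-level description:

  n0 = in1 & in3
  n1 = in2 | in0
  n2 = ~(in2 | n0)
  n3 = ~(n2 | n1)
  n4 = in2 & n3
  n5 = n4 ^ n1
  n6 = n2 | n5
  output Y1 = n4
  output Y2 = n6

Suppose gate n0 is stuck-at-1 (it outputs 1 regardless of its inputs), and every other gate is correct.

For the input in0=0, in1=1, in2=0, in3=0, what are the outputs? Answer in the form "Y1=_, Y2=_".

Y1=0, Y2=0

Propagate with n0 forced: n0=1 [stuck-at-1], n1=0, n2=0, n3=1, n4=0, n5=0, n6=0.
So the outputs are Y1=0, Y2=0. (Without the fault they would be Y1=0, Y2=1.)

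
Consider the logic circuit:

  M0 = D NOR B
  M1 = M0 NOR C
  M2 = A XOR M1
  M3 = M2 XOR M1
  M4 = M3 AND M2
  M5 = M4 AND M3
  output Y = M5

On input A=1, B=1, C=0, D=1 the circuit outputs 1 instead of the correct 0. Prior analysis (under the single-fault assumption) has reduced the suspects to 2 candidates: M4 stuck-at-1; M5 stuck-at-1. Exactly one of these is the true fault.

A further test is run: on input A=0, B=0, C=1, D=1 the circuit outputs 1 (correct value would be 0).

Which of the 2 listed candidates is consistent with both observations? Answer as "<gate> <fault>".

M5 stuck-at-1

Evaluate each candidate on input A=0, B=0, C=1, D=1:
  M4 stuck-at-1: M0=0, M1=0, M2=0, M3=0, M4=1 [stuck-at-1], M5=0 → 0 — eliminated
  M5 stuck-at-1: M0=0, M1=0, M2=0, M3=0, M4=0, M5=1 [stuck-at-1] → 1 — matches
Only M5 stuck-at-1 reproduces the observed 1.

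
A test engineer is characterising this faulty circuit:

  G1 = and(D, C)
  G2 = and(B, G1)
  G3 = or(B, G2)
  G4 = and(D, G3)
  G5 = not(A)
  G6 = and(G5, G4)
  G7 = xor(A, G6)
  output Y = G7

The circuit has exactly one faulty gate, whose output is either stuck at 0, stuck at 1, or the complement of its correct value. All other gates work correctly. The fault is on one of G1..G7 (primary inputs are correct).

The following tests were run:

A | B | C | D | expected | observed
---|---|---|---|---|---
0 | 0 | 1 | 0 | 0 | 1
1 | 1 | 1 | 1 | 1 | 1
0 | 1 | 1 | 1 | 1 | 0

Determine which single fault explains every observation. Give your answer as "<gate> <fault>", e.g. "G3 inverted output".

Fault-free values for test 1 (A=0, B=0, C=1, D=0): G1=0, G2=0, G3=0, G4=0, G5=1, G6=0, G7=0, giving Y=0. Observed 1.
Test 1: faults giving observed 1 are {G4 stuck-at-1, G4 inverted output, G6 stuck-at-1, G6 inverted output, G7 stuck-at-1, G7 inverted output}.
Test 2 (A=1, B=1, C=1, D=1): fault-free G1=1, G2=1, G3=1, G4=1, G5=0, G6=0, G7=1 → 1; observed 1. Eliminates G6 stuck-at-1, G6 inverted output, G7 inverted output.
Test 3 (A=0, B=1, C=1, D=1): fault-free G1=1, G2=1, G3=1, G4=1, G5=1, G6=1, G7=1 → 1; observed 0. Eliminates G4 stuck-at-1, G7 stuck-at-1.
Only G4 inverted output is consistent with every test.

G4 inverted output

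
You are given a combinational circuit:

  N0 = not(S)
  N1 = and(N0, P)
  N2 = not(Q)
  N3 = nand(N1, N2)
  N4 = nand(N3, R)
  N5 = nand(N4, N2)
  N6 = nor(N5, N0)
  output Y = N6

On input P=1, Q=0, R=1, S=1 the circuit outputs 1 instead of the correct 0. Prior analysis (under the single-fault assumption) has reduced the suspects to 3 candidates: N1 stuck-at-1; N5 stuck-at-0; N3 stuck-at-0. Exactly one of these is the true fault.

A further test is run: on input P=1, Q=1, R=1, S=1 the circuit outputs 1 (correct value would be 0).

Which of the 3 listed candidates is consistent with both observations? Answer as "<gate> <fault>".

Evaluate each candidate on input P=1, Q=1, R=1, S=1:
  N1 stuck-at-1: N0=0, N1=1 [stuck-at-1], N2=0, N3=1, N4=0, N5=1, N6=0 → 0 — eliminated
  N5 stuck-at-0: N0=0, N1=0, N2=0, N3=1, N4=0, N5=0 [stuck-at-0], N6=1 → 1 — matches
  N3 stuck-at-0: N0=0, N1=0, N2=0, N3=0 [stuck-at-0], N4=1, N5=1, N6=0 → 0 — eliminated
Only N5 stuck-at-0 reproduces the observed 1.

N5 stuck-at-0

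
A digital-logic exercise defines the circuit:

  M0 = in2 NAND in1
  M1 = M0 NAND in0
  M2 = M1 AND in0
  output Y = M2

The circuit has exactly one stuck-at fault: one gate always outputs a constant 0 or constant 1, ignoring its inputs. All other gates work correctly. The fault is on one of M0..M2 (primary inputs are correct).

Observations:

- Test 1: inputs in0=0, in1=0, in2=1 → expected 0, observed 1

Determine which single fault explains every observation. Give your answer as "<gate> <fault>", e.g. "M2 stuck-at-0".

Fault-free values for test 1 (in0=0, in1=0, in2=1): M0=1, M1=1, M2=0, giving Y=0. Observed 1.
Test 1: faults giving observed 1 are {M2 stuck-at-1}.
Only M2 stuck-at-1 is consistent with every test.

M2 stuck-at-1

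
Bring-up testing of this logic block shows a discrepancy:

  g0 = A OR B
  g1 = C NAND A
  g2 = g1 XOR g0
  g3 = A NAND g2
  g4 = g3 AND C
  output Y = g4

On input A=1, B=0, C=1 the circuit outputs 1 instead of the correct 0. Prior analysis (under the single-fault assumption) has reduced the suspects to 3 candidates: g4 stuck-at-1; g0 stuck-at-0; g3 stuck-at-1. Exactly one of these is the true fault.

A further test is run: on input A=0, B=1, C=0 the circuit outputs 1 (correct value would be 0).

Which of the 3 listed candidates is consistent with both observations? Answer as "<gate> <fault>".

Evaluate each candidate on input A=0, B=1, C=0:
  g4 stuck-at-1: g0=1, g1=1, g2=0, g3=1, g4=1 [stuck-at-1] → 1 — matches
  g0 stuck-at-0: g0=0 [stuck-at-0], g1=1, g2=1, g3=1, g4=0 → 0 — eliminated
  g3 stuck-at-1: g0=1, g1=1, g2=0, g3=1 [stuck-at-1], g4=0 → 0 — eliminated
Only g4 stuck-at-1 reproduces the observed 1.

g4 stuck-at-1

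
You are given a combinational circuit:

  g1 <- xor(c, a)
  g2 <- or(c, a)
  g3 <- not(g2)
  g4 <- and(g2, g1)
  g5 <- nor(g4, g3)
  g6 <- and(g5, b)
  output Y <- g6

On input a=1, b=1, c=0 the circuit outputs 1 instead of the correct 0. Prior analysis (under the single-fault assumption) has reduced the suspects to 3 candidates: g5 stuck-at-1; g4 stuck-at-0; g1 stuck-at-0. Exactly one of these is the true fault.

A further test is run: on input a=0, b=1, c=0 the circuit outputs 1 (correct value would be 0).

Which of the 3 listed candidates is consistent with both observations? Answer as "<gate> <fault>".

g5 stuck-at-1

Evaluate each candidate on input a=0, b=1, c=0:
  g5 stuck-at-1: g1=0, g2=0, g3=1, g4=0, g5=1 [stuck-at-1], g6=1 → 1 — matches
  g4 stuck-at-0: g1=0, g2=0, g3=1, g4=0 [stuck-at-0], g5=0, g6=0 → 0 — eliminated
  g1 stuck-at-0: g1=0 [stuck-at-0], g2=0, g3=1, g4=0, g5=0, g6=0 → 0 — eliminated
Only g5 stuck-at-1 reproduces the observed 1.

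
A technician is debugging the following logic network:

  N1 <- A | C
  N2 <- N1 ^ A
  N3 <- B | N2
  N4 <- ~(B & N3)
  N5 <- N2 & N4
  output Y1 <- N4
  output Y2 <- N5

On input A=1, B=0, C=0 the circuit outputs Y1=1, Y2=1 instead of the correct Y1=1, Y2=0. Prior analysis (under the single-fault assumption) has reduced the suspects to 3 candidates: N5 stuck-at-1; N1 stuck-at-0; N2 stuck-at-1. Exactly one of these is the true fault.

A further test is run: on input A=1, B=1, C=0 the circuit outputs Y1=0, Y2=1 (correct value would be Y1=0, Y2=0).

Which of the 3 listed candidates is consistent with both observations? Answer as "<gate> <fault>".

N5 stuck-at-1

Evaluate each candidate on input A=1, B=1, C=0:
  N5 stuck-at-1: N1=1, N2=0, N3=1, N4=0, N5=1 [stuck-at-1] → Y1=0, Y2=1 — matches
  N1 stuck-at-0: N1=0 [stuck-at-0], N2=1, N3=1, N4=0, N5=0 → Y1=0, Y2=0 — eliminated
  N2 stuck-at-1: N1=1, N2=1 [stuck-at-1], N3=1, N4=0, N5=0 → Y1=0, Y2=0 — eliminated
Only N5 stuck-at-1 reproduces the observed Y1=0, Y2=1.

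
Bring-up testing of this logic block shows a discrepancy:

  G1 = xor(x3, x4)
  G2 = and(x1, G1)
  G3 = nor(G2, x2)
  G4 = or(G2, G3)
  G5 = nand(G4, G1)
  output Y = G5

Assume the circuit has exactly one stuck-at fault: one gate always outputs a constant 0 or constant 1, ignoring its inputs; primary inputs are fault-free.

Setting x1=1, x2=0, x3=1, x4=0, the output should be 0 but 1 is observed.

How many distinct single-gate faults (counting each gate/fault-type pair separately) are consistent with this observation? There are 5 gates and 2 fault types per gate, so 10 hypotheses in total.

Fault-free: G1=1, G2=1, G3=0, G4=1, G5=0 → 0. Observed 1.
  G1 stuck-at-0: output 1 ✓
  G1 stuck-at-1: output 0 ✗
  G2 stuck-at-0: output 0 ✗
  G2 stuck-at-1: output 0 ✗
  G3 stuck-at-0: output 0 ✗
  G3 stuck-at-1: output 0 ✗
  G4 stuck-at-0: output 1 ✓
  G4 stuck-at-1: output 0 ✗
  G5 stuck-at-0: output 0 ✗
  G5 stuck-at-1: output 1 ✓
Consistent faults: {G1 stuck-at-0, G4 stuck-at-0, G5 stuck-at-1} — 3 in all.

3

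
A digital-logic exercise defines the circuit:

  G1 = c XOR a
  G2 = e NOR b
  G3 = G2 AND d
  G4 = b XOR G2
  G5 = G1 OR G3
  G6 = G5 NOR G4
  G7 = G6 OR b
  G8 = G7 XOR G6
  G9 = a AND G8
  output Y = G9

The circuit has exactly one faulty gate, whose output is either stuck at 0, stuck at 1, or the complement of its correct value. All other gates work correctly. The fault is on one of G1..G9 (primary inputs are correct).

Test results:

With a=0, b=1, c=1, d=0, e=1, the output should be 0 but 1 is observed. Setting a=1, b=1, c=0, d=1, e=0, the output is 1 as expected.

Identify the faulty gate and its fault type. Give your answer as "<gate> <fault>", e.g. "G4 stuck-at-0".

Fault-free values for test 1 (a=0, b=1, c=1, d=0, e=1): G1=1, G2=0, G3=0, G4=1, G5=1, G6=0, G7=1, G8=1, G9=0, giving Y=0. Observed 1.
Test 1: faults giving observed 1 are {G9 stuck-at-1, G9 inverted output}.
Test 2 (a=1, b=1, c=0, d=1, e=0): fault-free G1=1, G2=0, G3=0, G4=1, G5=1, G6=0, G7=1, G8=1, G9=1 → 1; observed 1. Eliminates G9 inverted output.
Only G9 stuck-at-1 is consistent with every test.

G9 stuck-at-1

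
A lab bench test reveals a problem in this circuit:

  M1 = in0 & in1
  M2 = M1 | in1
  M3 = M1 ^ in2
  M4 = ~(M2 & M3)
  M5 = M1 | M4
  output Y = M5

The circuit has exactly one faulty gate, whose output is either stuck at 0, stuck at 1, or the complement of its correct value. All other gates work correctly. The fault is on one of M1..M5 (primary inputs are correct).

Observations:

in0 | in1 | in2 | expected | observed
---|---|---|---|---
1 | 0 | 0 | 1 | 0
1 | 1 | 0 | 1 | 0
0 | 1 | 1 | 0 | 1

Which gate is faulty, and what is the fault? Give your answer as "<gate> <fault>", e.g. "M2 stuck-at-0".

M5 inverted output

Fault-free values for test 1 (in0=1, in1=0, in2=0): M1=0, M2=0, M3=0, M4=1, M5=1, giving Y=1. Observed 0.
Test 1: faults giving observed 0 are {M4 stuck-at-0, M4 inverted output, M5 stuck-at-0, M5 inverted output}.
Test 2 (in0=1, in1=1, in2=0): fault-free M1=1, M2=1, M3=1, M4=0, M5=1 → 1; observed 0. Eliminates M4 stuck-at-0, M4 inverted output.
Test 3 (in0=0, in1=1, in2=1): fault-free M1=0, M2=1, M3=1, M4=0, M5=0 → 0; observed 1. Eliminates M5 stuck-at-0.
Only M5 inverted output is consistent with every test.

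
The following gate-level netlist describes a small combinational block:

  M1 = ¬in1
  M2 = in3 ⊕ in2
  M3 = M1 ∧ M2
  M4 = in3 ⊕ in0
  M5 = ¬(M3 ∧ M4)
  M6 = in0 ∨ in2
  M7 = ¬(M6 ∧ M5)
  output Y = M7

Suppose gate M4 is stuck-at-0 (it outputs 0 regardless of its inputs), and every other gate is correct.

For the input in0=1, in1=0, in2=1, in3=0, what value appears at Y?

Propagate with M4 forced: M1=1, M2=1, M3=1, M4=0 [stuck-at-0], M5=1, M6=1, M7=0.
So Y = 0. (Without the fault it would be 1.)

0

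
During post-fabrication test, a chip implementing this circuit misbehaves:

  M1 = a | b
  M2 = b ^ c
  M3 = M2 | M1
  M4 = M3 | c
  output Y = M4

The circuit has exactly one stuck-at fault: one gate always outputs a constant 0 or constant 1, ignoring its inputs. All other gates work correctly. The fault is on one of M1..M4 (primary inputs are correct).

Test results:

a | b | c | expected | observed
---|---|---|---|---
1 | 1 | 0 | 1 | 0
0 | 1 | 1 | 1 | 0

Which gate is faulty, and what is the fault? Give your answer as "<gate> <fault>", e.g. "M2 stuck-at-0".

M4 stuck-at-0

Fault-free values for test 1 (a=1, b=1, c=0): M1=1, M2=1, M3=1, M4=1, giving Y=1. Observed 0.
Test 1: faults giving observed 0 are {M3 stuck-at-0, M4 stuck-at-0}.
Test 2 (a=0, b=1, c=1): fault-free M1=1, M2=0, M3=1, M4=1 → 1; observed 0. Eliminates M3 stuck-at-0.
Only M4 stuck-at-0 is consistent with every test.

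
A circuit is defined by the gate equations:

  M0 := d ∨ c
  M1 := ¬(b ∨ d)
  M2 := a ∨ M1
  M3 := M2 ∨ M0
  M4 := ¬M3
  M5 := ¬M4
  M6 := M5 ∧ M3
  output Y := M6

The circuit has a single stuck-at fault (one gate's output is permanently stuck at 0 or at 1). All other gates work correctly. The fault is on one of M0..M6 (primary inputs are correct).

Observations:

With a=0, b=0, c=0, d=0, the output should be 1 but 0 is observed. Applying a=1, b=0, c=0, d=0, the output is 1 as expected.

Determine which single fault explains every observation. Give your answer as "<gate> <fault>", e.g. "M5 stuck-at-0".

Fault-free values for test 1 (a=0, b=0, c=0, d=0): M0=0, M1=1, M2=1, M3=1, M4=0, M5=1, M6=1, giving Y=1. Observed 0.
Test 1: faults giving observed 0 are {M1 stuck-at-0, M2 stuck-at-0, M3 stuck-at-0, M4 stuck-at-1, M5 stuck-at-0, M6 stuck-at-0}.
Test 2 (a=1, b=0, c=0, d=0): fault-free M0=0, M1=1, M2=1, M3=1, M4=0, M5=1, M6=1 → 1; observed 1. Eliminates M2 stuck-at-0, M3 stuck-at-0, M4 stuck-at-1, M5 stuck-at-0, M6 stuck-at-0.
Only M1 stuck-at-0 is consistent with every test.

M1 stuck-at-0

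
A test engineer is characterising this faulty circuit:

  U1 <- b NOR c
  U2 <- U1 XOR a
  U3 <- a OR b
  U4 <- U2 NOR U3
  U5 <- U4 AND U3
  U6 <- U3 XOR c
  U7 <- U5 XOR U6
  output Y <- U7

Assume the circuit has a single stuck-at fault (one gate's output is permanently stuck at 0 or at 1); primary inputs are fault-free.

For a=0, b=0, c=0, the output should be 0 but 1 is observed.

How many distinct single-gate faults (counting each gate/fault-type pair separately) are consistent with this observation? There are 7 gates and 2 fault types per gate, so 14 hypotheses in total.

4

Fault-free: U1=1, U2=1, U3=0, U4=0, U5=0, U6=0, U7=0 → 0. Observed 1.
  U1 stuck-at-0: output 0 ✗
  U1 stuck-at-1: output 0 ✗
  U2 stuck-at-0: output 0 ✗
  U2 stuck-at-1: output 0 ✗
  U3 stuck-at-0: output 0 ✗
  U3 stuck-at-1: output 1 ✓
  U4 stuck-at-0: output 0 ✗
  U4 stuck-at-1: output 0 ✗
  U5 stuck-at-0: output 0 ✗
  U5 stuck-at-1: output 1 ✓
  U6 stuck-at-0: output 0 ✗
  U6 stuck-at-1: output 1 ✓
  U7 stuck-at-0: output 0 ✗
  U7 stuck-at-1: output 1 ✓
Consistent faults: {U3 stuck-at-1, U5 stuck-at-1, U6 stuck-at-1, U7 stuck-at-1} — 4 in all.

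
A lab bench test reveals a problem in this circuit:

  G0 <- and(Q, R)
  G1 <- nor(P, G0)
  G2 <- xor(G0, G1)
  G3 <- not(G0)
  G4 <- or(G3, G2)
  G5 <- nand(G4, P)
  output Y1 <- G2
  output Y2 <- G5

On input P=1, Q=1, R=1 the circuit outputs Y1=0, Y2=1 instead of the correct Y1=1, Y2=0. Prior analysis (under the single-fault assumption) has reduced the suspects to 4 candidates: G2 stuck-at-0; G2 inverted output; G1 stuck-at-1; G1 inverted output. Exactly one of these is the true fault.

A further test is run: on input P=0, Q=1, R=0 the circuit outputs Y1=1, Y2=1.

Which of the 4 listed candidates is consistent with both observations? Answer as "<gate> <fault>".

Evaluate each candidate on input P=0, Q=1, R=0:
  G2 stuck-at-0: G0=0, G1=1, G2=0 [stuck-at-0], G3=1, G4=1, G5=1 → Y1=0, Y2=1 — eliminated
  G2 inverted output: G0=0, G1=1, G2=0 [inverted output], G3=1, G4=1, G5=1 → Y1=0, Y2=1 — eliminated
  G1 stuck-at-1: G0=0, G1=1 [stuck-at-1], G2=1, G3=1, G4=1, G5=1 → Y1=1, Y2=1 — matches
  G1 inverted output: G0=0, G1=0 [inverted output], G2=0, G3=1, G4=1, G5=1 → Y1=0, Y2=1 — eliminated
Only G1 stuck-at-1 reproduces the observed Y1=1, Y2=1.

G1 stuck-at-1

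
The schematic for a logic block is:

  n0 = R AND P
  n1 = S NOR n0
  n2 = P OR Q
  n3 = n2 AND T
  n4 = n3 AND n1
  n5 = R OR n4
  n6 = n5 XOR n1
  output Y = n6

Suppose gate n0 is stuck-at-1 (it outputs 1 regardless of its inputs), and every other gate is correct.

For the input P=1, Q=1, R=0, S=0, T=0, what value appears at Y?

0

Propagate with n0 forced: n0=1 [stuck-at-1], n1=0, n2=1, n3=0, n4=0, n5=0, n6=0.
So Y = 0. (Without the fault it would be 1.)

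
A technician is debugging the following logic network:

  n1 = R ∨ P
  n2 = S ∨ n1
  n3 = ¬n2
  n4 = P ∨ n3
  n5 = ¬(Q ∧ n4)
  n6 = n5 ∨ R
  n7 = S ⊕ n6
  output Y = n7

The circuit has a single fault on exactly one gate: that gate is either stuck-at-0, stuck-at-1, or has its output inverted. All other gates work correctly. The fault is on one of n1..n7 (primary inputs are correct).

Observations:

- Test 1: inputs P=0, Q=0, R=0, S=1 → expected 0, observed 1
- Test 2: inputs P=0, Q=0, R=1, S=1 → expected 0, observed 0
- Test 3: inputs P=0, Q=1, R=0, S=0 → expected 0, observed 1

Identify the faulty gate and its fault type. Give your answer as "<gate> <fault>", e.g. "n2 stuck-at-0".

Fault-free values for test 1 (P=0, Q=0, R=0, S=1): n1=0, n2=1, n3=0, n4=0, n5=1, n6=1, n7=0, giving Y=0. Observed 1.
Test 1: faults giving observed 1 are {n5 stuck-at-0, n5 inverted output, n6 stuck-at-0, n6 inverted output, n7 stuck-at-1, n7 inverted output}.
Test 2 (P=0, Q=0, R=1, S=1): fault-free n1=1, n2=1, n3=0, n4=0, n5=1, n6=1, n7=0 → 0; observed 0. Eliminates n6 stuck-at-0, n6 inverted output, n7 stuck-at-1, n7 inverted output.
Test 3 (P=0, Q=1, R=0, S=0): fault-free n1=0, n2=0, n3=1, n4=1, n5=0, n6=0, n7=0 → 0; observed 1. Eliminates n5 stuck-at-0.
Only n5 inverted output is consistent with every test.

n5 inverted output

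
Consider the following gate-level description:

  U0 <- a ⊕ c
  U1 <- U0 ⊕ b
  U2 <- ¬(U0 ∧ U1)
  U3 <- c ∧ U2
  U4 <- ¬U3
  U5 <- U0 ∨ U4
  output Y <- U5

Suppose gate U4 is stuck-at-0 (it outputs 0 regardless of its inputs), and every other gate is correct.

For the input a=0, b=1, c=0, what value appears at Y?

0

Propagate with U4 forced: U0=0, U1=1, U2=1, U3=0, U4=0 [stuck-at-0], U5=0.
So Y = 0. (Without the fault it would be 1.)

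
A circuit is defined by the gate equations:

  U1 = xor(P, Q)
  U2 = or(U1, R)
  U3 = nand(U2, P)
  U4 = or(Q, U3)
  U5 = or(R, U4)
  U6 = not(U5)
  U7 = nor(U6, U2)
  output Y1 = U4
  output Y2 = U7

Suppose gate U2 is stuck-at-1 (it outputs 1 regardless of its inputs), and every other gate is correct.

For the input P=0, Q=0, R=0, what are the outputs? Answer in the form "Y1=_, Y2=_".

Propagate with U2 forced: U1=0, U2=1 [stuck-at-1], U3=1, U4=1, U5=1, U6=0, U7=0.
So the outputs are Y1=1, Y2=0. (Without the fault they would be Y1=1, Y2=1.)

Y1=1, Y2=0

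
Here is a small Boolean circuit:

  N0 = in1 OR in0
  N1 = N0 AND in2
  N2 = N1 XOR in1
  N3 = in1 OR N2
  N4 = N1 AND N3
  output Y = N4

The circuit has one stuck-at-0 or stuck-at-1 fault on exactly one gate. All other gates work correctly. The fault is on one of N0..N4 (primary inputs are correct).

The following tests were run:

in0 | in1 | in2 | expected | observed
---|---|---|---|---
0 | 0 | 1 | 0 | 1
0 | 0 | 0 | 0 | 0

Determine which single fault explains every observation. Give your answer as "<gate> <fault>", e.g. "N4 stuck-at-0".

N0 stuck-at-1

Fault-free values for test 1 (in0=0, in1=0, in2=1): N0=0, N1=0, N2=0, N3=0, N4=0, giving Y=0. Observed 1.
Test 1: faults giving observed 1 are {N0 stuck-at-1, N1 stuck-at-1, N4 stuck-at-1}.
Test 2 (in0=0, in1=0, in2=0): fault-free N0=0, N1=0, N2=0, N3=0, N4=0 → 0; observed 0. Eliminates N1 stuck-at-1, N4 stuck-at-1.
Only N0 stuck-at-1 is consistent with every test.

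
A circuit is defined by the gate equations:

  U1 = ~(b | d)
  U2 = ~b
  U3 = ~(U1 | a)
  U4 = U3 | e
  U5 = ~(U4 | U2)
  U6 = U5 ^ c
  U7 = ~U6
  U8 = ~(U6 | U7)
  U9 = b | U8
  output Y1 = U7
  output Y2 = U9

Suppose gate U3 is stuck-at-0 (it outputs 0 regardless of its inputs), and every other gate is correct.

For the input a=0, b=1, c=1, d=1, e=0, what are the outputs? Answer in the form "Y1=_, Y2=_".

Propagate with U3 forced: U1=0, U2=0, U3=0 [stuck-at-0], U4=0, U5=1, U6=0, U7=1, U8=0, U9=1.
So the outputs are Y1=1, Y2=1. (Without the fault they would be Y1=0, Y2=1.)

Y1=1, Y2=1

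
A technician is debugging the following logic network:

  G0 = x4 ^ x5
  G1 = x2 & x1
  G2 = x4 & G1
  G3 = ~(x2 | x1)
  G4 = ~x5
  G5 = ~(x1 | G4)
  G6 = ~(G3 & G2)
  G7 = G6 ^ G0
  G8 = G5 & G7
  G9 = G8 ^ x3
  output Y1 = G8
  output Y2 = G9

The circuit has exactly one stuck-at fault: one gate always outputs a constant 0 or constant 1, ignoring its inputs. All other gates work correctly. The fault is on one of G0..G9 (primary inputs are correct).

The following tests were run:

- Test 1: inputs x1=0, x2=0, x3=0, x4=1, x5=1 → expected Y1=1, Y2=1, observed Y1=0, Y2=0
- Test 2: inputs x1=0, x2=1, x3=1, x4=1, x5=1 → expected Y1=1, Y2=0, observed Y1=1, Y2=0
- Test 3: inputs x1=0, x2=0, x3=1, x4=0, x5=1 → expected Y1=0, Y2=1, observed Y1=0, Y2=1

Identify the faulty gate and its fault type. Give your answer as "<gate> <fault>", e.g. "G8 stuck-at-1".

Fault-free values for test 1 (x1=0, x2=0, x3=0, x4=1, x5=1): G0=0, G1=0, G2=0, G3=1, G4=0, G5=1, G6=1, G7=1, G8=1, G9=1, giving Y1=1, Y2=1. Observed Y1=0, Y2=0.
Test 1: faults giving observed Y1=0, Y2=0 are {G0 stuck-at-1, G1 stuck-at-1, G2 stuck-at-1, G4 stuck-at-1, G5 stuck-at-0, G6 stuck-at-0, G7 stuck-at-0, G8 stuck-at-0}.
Test 2 (x1=0, x2=1, x3=1, x4=1, x5=1): fault-free G0=0, G1=0, G2=0, G3=0, G4=0, G5=1, G6=1, G7=1, G8=1, G9=0 → Y1=1, Y2=0; observed Y1=1, Y2=0. Eliminates G0 stuck-at-1, G4 stuck-at-1, G5 stuck-at-0, G6 stuck-at-0, G7 stuck-at-0, G8 stuck-at-0.
Test 3 (x1=0, x2=0, x3=1, x4=0, x5=1): fault-free G0=1, G1=0, G2=0, G3=1, G4=0, G5=1, G6=1, G7=0, G8=0, G9=1 → Y1=0, Y2=1; observed Y1=0, Y2=1. Eliminates G2 stuck-at-1.
Only G1 stuck-at-1 is consistent with every test.

G1 stuck-at-1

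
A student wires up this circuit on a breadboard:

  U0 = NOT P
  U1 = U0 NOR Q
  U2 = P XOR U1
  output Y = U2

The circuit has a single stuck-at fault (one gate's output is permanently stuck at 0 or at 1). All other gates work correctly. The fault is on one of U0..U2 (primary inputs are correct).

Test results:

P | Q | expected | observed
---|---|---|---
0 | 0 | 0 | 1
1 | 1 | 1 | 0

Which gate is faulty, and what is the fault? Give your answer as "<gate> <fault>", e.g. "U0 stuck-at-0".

Fault-free values for test 1 (P=0, Q=0): U0=1, U1=0, U2=0, giving Y=0. Observed 1.
Test 1: faults giving observed 1 are {U0 stuck-at-0, U1 stuck-at-1, U2 stuck-at-1}.
Test 2 (P=1, Q=1): fault-free U0=0, U1=0, U2=1 → 1; observed 0. Eliminates U0 stuck-at-0, U2 stuck-at-1.
Only U1 stuck-at-1 is consistent with every test.

U1 stuck-at-1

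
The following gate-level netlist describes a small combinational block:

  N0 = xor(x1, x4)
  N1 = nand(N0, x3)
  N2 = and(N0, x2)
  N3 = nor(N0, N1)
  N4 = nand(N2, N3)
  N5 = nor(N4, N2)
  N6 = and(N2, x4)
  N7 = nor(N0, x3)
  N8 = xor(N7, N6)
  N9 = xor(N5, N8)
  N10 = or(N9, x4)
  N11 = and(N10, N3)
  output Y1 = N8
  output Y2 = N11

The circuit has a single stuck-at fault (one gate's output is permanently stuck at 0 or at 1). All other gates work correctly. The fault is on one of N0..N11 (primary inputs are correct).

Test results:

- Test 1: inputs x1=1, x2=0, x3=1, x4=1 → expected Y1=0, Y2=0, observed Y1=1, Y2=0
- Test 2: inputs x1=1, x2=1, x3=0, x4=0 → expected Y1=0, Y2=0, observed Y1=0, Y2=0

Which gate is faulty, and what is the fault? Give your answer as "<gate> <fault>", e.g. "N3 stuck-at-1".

N2 stuck-at-1

Fault-free values for test 1 (x1=1, x2=0, x3=1, x4=1): N0=0, N1=1, N2=0, N3=0, N4=1, N5=0, N6=0, N7=0, N8=0, N9=0, N10=1, N11=0, giving Y1=0, Y2=0. Observed Y1=1, Y2=0.
Test 1: faults giving observed Y1=1, Y2=0 are {N2 stuck-at-1, N6 stuck-at-1, N7 stuck-at-1, N8 stuck-at-1}.
Test 2 (x1=1, x2=1, x3=0, x4=0): fault-free N0=1, N1=1, N2=1, N3=0, N4=1, N5=0, N6=0, N7=0, N8=0, N9=0, N10=0, N11=0 → Y1=0, Y2=0; observed Y1=0, Y2=0. Eliminates N6 stuck-at-1, N7 stuck-at-1, N8 stuck-at-1.
Only N2 stuck-at-1 is consistent with every test.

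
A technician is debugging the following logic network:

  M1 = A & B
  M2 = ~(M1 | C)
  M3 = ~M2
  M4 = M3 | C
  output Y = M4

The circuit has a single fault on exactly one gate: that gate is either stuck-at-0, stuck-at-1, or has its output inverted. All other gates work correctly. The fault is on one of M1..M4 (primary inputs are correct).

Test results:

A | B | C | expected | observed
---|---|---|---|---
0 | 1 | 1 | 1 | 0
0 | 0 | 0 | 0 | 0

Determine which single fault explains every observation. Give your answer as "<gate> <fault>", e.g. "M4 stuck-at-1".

M4 stuck-at-0

Fault-free values for test 1 (A=0, B=1, C=1): M1=0, M2=0, M3=1, M4=1, giving Y=1. Observed 0.
Test 1: faults giving observed 0 are {M4 stuck-at-0, M4 inverted output}.
Test 2 (A=0, B=0, C=0): fault-free M1=0, M2=1, M3=0, M4=0 → 0; observed 0. Eliminates M4 inverted output.
Only M4 stuck-at-0 is consistent with every test.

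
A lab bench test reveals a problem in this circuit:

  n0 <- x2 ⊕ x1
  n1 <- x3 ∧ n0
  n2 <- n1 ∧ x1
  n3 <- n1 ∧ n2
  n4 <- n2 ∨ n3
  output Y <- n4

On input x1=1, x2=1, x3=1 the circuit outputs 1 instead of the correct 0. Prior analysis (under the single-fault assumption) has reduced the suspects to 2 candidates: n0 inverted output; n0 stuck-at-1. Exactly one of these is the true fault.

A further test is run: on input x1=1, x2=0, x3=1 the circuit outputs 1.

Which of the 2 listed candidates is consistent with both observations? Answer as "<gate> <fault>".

Evaluate each candidate on input x1=1, x2=0, x3=1:
  n0 inverted output: n0=0 [inverted output], n1=0, n2=0, n3=0, n4=0 → 0 — eliminated
  n0 stuck-at-1: n0=1 [stuck-at-1], n1=1, n2=1, n3=1, n4=1 → 1 — matches
Only n0 stuck-at-1 reproduces the observed 1.

n0 stuck-at-1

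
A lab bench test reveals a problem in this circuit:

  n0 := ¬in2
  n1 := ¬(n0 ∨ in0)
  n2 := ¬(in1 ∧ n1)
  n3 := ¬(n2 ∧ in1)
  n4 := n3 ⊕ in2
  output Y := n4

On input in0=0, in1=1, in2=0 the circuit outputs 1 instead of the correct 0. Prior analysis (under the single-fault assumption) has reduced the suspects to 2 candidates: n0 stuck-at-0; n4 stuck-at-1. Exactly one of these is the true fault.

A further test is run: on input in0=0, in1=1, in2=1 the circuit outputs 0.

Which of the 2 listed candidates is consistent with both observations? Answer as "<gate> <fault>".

Evaluate each candidate on input in0=0, in1=1, in2=1:
  n0 stuck-at-0: n0=0 [stuck-at-0], n1=1, n2=0, n3=1, n4=0 → 0 — matches
  n4 stuck-at-1: n0=0, n1=1, n2=0, n3=1, n4=1 [stuck-at-1] → 1 — eliminated
Only n0 stuck-at-0 reproduces the observed 0.

n0 stuck-at-0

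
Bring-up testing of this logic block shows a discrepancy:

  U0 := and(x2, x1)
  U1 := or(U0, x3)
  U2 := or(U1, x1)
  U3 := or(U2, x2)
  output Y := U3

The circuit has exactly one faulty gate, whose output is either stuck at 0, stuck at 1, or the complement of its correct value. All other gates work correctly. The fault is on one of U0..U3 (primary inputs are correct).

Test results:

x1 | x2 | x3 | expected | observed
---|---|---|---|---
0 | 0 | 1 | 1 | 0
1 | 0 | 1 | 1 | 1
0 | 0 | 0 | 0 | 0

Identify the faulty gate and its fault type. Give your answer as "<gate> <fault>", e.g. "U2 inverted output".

Fault-free values for test 1 (x1=0, x2=0, x3=1): U0=0, U1=1, U2=1, U3=1, giving Y=1. Observed 0.
Test 1: faults giving observed 0 are {U1 stuck-at-0, U1 inverted output, U2 stuck-at-0, U2 inverted output, U3 stuck-at-0, U3 inverted output}.
Test 2 (x1=1, x2=0, x3=1): fault-free U0=0, U1=1, U2=1, U3=1 → 1; observed 1. Eliminates U2 stuck-at-0, U2 inverted output, U3 stuck-at-0, U3 inverted output.
Test 3 (x1=0, x2=0, x3=0): fault-free U0=0, U1=0, U2=0, U3=0 → 0; observed 0. Eliminates U1 inverted output.
Only U1 stuck-at-0 is consistent with every test.

U1 stuck-at-0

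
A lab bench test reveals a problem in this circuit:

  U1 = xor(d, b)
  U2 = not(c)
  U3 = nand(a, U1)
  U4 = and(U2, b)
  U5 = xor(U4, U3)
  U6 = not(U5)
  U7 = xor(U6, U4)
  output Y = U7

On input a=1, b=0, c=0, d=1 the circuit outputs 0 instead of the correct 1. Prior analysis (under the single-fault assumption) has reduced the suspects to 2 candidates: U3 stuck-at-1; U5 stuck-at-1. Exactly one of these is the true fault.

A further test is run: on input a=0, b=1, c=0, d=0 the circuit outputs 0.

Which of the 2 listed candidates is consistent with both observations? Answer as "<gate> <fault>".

U3 stuck-at-1

Evaluate each candidate on input a=0, b=1, c=0, d=0:
  U3 stuck-at-1: U1=1, U2=1, U3=1 [stuck-at-1], U4=1, U5=0, U6=1, U7=0 → 0 — matches
  U5 stuck-at-1: U1=1, U2=1, U3=1, U4=1, U5=1 [stuck-at-1], U6=0, U7=1 → 1 — eliminated
Only U3 stuck-at-1 reproduces the observed 0.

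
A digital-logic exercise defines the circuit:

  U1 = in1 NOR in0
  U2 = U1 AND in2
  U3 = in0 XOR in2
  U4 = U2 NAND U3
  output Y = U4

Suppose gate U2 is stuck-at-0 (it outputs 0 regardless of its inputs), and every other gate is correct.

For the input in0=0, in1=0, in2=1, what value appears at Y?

1

Propagate with U2 forced: U1=1, U2=0 [stuck-at-0], U3=1, U4=1.
So Y = 1. (Without the fault it would be 0.)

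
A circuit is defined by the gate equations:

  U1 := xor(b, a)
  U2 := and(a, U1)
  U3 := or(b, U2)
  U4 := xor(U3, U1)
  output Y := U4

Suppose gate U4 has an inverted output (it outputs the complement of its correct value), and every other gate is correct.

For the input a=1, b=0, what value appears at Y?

1

Propagate with U4 forced: U1=1, U2=1, U3=1, U4=1 [inverted output].
So Y = 1. (Without the fault it would be 0.)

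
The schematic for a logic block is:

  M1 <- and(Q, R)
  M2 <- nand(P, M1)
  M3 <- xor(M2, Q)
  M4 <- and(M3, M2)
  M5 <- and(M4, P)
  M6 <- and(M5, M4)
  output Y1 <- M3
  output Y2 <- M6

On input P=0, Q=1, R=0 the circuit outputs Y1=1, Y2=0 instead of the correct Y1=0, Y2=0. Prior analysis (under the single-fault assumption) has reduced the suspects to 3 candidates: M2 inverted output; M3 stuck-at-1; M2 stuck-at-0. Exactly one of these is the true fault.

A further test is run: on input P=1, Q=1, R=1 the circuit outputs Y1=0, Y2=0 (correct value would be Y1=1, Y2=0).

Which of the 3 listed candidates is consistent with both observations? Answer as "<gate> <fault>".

Evaluate each candidate on input P=1, Q=1, R=1:
  M2 inverted output: M1=1, M2=1 [inverted output], M3=0, M4=0, M5=0, M6=0 → Y1=0, Y2=0 — matches
  M3 stuck-at-1: M1=1, M2=0, M3=1 [stuck-at-1], M4=0, M5=0, M6=0 → Y1=1, Y2=0 — eliminated
  M2 stuck-at-0: M1=1, M2=0 [stuck-at-0], M3=1, M4=0, M5=0, M6=0 → Y1=1, Y2=0 — eliminated
Only M2 inverted output reproduces the observed Y1=0, Y2=0.

M2 inverted output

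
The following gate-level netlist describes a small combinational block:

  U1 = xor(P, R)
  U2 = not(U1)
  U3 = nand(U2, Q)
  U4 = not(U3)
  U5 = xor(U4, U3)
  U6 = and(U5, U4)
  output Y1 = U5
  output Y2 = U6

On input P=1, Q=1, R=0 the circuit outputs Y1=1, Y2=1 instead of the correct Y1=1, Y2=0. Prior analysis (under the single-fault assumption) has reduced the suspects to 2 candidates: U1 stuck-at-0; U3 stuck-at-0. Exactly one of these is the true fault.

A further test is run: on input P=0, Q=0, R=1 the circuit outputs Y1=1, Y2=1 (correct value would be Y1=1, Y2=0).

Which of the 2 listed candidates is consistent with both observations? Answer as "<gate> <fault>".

U3 stuck-at-0

Evaluate each candidate on input P=0, Q=0, R=1:
  U1 stuck-at-0: U1=0 [stuck-at-0], U2=1, U3=1, U4=0, U5=1, U6=0 → Y1=1, Y2=0 — eliminated
  U3 stuck-at-0: U1=1, U2=0, U3=0 [stuck-at-0], U4=1, U5=1, U6=1 → Y1=1, Y2=1 — matches
Only U3 stuck-at-0 reproduces the observed Y1=1, Y2=1.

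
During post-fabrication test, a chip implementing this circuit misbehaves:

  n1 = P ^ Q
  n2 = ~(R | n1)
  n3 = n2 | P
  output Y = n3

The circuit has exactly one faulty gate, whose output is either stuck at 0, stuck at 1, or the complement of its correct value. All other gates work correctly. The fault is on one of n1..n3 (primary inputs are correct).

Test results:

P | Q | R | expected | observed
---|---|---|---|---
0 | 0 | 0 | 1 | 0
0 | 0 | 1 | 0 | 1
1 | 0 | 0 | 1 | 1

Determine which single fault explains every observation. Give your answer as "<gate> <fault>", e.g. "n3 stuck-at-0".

n2 inverted output

Fault-free values for test 1 (P=0, Q=0, R=0): n1=0, n2=1, n3=1, giving Y=1. Observed 0.
Test 1: faults giving observed 0 are {n1 stuck-at-1, n1 inverted output, n2 stuck-at-0, n2 inverted output, n3 stuck-at-0, n3 inverted output}.
Test 2 (P=0, Q=0, R=1): fault-free n1=0, n2=0, n3=0 → 0; observed 1. Eliminates n1 stuck-at-1, n1 inverted output, n2 stuck-at-0, n3 stuck-at-0.
Test 3 (P=1, Q=0, R=0): fault-free n1=1, n2=0, n3=1 → 1; observed 1. Eliminates n3 inverted output.
Only n2 inverted output is consistent with every test.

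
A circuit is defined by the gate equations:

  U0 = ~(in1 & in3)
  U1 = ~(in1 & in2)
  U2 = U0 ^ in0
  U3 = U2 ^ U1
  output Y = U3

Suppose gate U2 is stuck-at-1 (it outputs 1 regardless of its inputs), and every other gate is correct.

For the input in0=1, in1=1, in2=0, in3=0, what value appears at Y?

Propagate with U2 forced: U0=1, U1=1, U2=1 [stuck-at-1], U3=0.
So Y = 0. (Without the fault it would be 1.)

0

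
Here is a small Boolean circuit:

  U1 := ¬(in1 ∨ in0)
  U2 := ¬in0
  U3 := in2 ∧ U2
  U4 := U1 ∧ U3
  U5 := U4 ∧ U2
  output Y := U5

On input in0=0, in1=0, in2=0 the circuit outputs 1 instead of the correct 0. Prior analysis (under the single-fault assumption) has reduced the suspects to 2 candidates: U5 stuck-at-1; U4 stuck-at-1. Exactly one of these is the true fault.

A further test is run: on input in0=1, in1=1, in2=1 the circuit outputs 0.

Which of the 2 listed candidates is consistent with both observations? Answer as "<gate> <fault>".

U4 stuck-at-1

Evaluate each candidate on input in0=1, in1=1, in2=1:
  U5 stuck-at-1: U1=0, U2=0, U3=0, U4=0, U5=1 [stuck-at-1] → 1 — eliminated
  U4 stuck-at-1: U1=0, U2=0, U3=0, U4=1 [stuck-at-1], U5=0 → 0 — matches
Only U4 stuck-at-1 reproduces the observed 0.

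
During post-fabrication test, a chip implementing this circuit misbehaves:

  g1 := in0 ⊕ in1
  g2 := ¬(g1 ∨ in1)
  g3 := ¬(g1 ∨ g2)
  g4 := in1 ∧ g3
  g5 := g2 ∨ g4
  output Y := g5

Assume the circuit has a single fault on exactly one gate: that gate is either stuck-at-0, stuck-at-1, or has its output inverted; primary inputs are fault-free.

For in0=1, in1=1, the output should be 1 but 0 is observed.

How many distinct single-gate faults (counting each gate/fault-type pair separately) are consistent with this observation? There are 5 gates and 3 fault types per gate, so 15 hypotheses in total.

Fault-free: g1=0, g2=0, g3=1, g4=1, g5=1 → 1. Observed 0.
  g1: stuck-at-1, inverted output ✓; others ✗
  g2: none of the 3 fault types match ✗
  g3: stuck-at-0, inverted output ✓; others ✗
  g4: stuck-at-0, inverted output ✓; others ✗
  g5: stuck-at-0, inverted output ✓; others ✗
Consistent faults: {g1 stuck-at-1, g1 inverted output, g3 stuck-at-0, g3 inverted output, g4 stuck-at-0, g4 inverted output, g5 stuck-at-0, g5 inverted output} — 8 in all.

8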